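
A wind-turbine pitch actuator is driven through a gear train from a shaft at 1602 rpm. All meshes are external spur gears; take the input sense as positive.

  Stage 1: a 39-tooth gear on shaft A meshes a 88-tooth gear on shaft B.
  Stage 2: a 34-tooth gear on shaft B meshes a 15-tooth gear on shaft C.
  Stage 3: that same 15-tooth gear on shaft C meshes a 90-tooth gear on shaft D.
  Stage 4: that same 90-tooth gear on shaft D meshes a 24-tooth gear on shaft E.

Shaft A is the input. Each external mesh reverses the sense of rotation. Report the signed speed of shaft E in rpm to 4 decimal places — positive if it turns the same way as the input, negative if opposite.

Stage 1 [39T→88T]: ω = 1602.0000×39/88 = 709.9773 rpm, dir flips to −; running = −709.9773
Stage 2 [34T→15T]: ω = 709.9773×34/15 = 1609.2818 rpm, dir flips to +; running = +1609.2818
Stage 3 [15T→90T]: ω = 1609.2818×15/90 = 268.2136 rpm, dir flips to −; running = −268.2136
Stage 4 [90T→24T]: ω = 268.2136×90/24 = 1005.8011 rpm, dir flips to +; running = +1005.8011

+1005.8011 rpm (same as input, |ω| = 1005.8011 rpm)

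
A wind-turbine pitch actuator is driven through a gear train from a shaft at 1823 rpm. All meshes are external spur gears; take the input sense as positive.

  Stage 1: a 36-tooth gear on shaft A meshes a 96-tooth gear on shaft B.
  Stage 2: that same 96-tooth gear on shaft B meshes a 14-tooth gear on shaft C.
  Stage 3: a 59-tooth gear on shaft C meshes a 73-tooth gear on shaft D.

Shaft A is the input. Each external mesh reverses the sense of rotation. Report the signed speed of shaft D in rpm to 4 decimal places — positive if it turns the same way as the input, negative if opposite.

Stage 1 [36T→96T]: ω = 1823.0000×36/96 = 683.6250 rpm, dir flips to −; running = −683.6250
Stage 2 [96T→14T]: ω = 683.6250×96/14 = 4687.7143 rpm, dir flips to +; running = +4687.7143
Stage 3 [59T→73T]: ω = 4687.7143×59/73 = 3788.7006 rpm, dir flips to −; running = −3788.7006

-3788.7006 rpm (opposite to input, |ω| = 3788.7006 rpm)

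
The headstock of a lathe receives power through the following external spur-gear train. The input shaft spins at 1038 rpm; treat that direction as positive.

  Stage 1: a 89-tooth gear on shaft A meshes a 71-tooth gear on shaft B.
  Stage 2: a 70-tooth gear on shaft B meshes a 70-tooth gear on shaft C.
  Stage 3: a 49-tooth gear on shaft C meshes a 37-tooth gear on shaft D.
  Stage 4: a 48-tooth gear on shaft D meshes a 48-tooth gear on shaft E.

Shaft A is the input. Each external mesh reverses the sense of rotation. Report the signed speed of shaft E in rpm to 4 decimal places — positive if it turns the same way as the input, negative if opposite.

Stage 1 [89T→71T]: ω = 1038.0000×89/71 = 1301.1549 rpm, dir flips to −; running = −1301.1549
Stage 2 [70T→70T]: ω = 1301.1549×70/70 = 1301.1549 rpm, dir flips to +; running = +1301.1549
Stage 3 [49T→37T]: ω = 1301.1549×49/37 = 1723.1511 rpm, dir flips to −; running = −1723.1511
Stage 4 [48T→48T]: ω = 1723.1511×48/48 = 1723.1511 rpm, dir flips to +; running = +1723.1511

+1723.1511 rpm (same as input, |ω| = 1723.1511 rpm)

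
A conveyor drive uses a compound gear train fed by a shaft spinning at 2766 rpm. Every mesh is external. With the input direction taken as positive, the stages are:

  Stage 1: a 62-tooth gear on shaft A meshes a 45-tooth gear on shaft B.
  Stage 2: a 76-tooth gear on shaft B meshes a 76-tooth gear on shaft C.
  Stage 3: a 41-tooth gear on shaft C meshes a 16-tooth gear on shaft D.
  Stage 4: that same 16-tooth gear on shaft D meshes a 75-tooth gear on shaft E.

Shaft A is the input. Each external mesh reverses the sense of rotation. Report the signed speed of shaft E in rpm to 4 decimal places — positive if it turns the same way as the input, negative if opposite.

+2083.3102 rpm (same as input, |ω| = 2083.3102 rpm)

Stage 1 [62T→45T]: ω = 2766.0000×62/45 = 3810.9333 rpm, dir flips to −; running = −3810.9333
Stage 2 [76T→76T]: ω = 3810.9333×76/76 = 3810.9333 rpm, dir flips to +; running = +3810.9333
Stage 3 [41T→16T]: ω = 3810.9333×41/16 = 9765.5167 rpm, dir flips to −; running = −9765.5167
Stage 4 [16T→75T]: ω = 9765.5167×16/75 = 2083.3102 rpm, dir flips to +; running = +2083.3102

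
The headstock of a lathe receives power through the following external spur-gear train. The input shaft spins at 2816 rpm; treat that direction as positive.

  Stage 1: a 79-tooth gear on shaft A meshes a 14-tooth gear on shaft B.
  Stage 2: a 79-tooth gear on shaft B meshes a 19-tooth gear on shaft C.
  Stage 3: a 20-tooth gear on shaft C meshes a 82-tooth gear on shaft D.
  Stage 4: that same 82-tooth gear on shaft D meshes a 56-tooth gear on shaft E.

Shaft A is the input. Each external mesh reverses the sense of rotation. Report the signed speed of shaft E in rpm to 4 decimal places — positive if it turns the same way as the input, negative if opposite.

+23596.4769 rpm (same as input, |ω| = 23596.4769 rpm)

Stage 1 [79T→14T]: ω = 2816.0000×79/14 = 15890.2857 rpm, dir flips to −; running = −15890.2857
Stage 2 [79T→19T]: ω = 15890.2857×79/19 = 66070.1353 rpm, dir flips to +; running = +66070.1353
Stage 3 [20T→82T]: ω = 66070.1353×20/82 = 16114.6672 rpm, dir flips to −; running = −16114.6672
Stage 4 [82T→56T]: ω = 16114.6672×82/56 = 23596.4769 rpm, dir flips to +; running = +23596.4769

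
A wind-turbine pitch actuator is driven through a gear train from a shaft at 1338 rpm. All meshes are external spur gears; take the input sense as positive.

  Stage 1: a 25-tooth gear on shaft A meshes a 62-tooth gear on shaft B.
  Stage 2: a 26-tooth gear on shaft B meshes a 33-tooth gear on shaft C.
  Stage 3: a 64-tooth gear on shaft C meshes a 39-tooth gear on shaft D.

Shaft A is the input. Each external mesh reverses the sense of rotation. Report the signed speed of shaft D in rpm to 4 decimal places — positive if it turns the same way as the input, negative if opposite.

-697.5562 rpm (opposite to input, |ω| = 697.5562 rpm)

Stage 1 [25T→62T]: ω = 1338.0000×25/62 = 539.5161 rpm, dir flips to −; running = −539.5161
Stage 2 [26T→33T]: ω = 539.5161×26/33 = 425.0733 rpm, dir flips to +; running = +425.0733
Stage 3 [64T→39T]: ω = 425.0733×64/39 = 697.5562 rpm, dir flips to −; running = −697.5562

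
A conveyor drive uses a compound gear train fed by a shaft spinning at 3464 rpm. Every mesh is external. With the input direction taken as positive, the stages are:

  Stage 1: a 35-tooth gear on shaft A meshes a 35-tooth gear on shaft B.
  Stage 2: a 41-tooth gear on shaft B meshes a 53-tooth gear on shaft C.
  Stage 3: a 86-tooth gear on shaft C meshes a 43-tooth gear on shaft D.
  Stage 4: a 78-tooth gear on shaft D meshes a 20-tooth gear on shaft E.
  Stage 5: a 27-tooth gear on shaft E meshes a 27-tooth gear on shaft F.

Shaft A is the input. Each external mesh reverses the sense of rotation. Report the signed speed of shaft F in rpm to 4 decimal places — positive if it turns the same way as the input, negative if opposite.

-20901.6453 rpm (opposite to input, |ω| = 20901.6453 rpm)

Stage 1 [35T→35T]: ω = 3464.0000×35/35 = 3464.0000 rpm, dir flips to −; running = −3464.0000
Stage 2 [41T→53T]: ω = 3464.0000×41/53 = 2679.6981 rpm, dir flips to +; running = +2679.6981
Stage 3 [86T→43T]: ω = 2679.6981×86/43 = 5359.3962 rpm, dir flips to −; running = −5359.3962
Stage 4 [78T→20T]: ω = 5359.3962×78/20 = 20901.6453 rpm, dir flips to +; running = +20901.6453
Stage 5 [27T→27T]: ω = 20901.6453×27/27 = 20901.6453 rpm, dir flips to −; running = −20901.6453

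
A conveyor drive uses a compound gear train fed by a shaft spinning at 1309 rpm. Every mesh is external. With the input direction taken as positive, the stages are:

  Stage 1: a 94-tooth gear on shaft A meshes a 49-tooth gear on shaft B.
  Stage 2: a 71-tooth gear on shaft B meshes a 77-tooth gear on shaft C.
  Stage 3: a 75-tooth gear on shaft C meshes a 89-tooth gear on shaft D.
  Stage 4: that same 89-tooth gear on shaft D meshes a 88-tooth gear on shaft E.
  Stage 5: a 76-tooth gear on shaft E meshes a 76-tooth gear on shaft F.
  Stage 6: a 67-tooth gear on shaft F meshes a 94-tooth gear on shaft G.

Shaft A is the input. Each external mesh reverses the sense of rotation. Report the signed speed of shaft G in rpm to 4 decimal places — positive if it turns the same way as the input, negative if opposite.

Stage 1 [94T→49T]: ω = 1309.0000×94/49 = 2511.1429 rpm, dir flips to −; running = −2511.1429
Stage 2 [71T→77T]: ω = 2511.1429×71/77 = 2315.4694 rpm, dir flips to +; running = +2315.4694
Stage 3 [75T→89T]: ω = 2315.4694×75/89 = 1951.2382 rpm, dir flips to −; running = −1951.2382
Stage 4 [89T→88T]: ω = 1951.2382×89/88 = 1973.4114 rpm, dir flips to +; running = +1973.4114
Stage 5 [76T→76T]: ω = 1973.4114×76/76 = 1973.4114 rpm, dir flips to −; running = −1973.4114
Stage 6 [67T→94T]: ω = 1973.4114×67/94 = 1406.5805 rpm, dir flips to +; running = +1406.5805

+1406.5805 rpm (same as input, |ω| = 1406.5805 rpm)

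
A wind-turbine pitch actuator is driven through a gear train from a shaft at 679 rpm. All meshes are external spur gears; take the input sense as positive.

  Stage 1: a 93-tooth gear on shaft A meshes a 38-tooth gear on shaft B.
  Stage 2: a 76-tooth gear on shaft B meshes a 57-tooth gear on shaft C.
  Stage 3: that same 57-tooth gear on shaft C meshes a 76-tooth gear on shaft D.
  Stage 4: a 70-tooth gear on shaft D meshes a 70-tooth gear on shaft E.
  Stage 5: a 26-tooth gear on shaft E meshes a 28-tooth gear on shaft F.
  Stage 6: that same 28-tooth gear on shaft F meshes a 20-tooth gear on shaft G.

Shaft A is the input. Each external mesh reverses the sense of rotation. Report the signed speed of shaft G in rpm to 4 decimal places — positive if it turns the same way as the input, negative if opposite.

+2160.2921 rpm (same as input, |ω| = 2160.2921 rpm)

Stage 1 [93T→38T]: ω = 679.0000×93/38 = 1661.7632 rpm, dir flips to −; running = −1661.7632
Stage 2 [76T→57T]: ω = 1661.7632×76/57 = 2215.6842 rpm, dir flips to +; running = +2215.6842
Stage 3 [57T→76T]: ω = 2215.6842×57/76 = 1661.7632 rpm, dir flips to −; running = −1661.7632
Stage 4 [70T→70T]: ω = 1661.7632×70/70 = 1661.7632 rpm, dir flips to +; running = +1661.7632
Stage 5 [26T→28T]: ω = 1661.7632×26/28 = 1543.0658 rpm, dir flips to −; running = −1543.0658
Stage 6 [28T→20T]: ω = 1543.0658×28/20 = 2160.2921 rpm, dir flips to +; running = +2160.2921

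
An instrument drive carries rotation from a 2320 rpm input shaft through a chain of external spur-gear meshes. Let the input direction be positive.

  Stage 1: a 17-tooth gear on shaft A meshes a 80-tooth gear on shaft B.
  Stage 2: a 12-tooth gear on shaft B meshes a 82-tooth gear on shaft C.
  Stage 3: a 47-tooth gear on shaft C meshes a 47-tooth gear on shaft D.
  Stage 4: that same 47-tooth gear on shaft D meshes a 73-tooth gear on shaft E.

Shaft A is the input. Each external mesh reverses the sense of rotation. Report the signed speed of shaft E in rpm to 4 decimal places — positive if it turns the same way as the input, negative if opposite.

+46.4504 rpm (same as input, |ω| = 46.4504 rpm)

Stage 1 [17T→80T]: ω = 2320.0000×17/80 = 493.0000 rpm, dir flips to −; running = −493.0000
Stage 2 [12T→82T]: ω = 493.0000×12/82 = 72.1463 rpm, dir flips to +; running = +72.1463
Stage 3 [47T→47T]: ω = 72.1463×47/47 = 72.1463 rpm, dir flips to −; running = −72.1463
Stage 4 [47T→73T]: ω = 72.1463×47/73 = 46.4504 rpm, dir flips to +; running = +46.4504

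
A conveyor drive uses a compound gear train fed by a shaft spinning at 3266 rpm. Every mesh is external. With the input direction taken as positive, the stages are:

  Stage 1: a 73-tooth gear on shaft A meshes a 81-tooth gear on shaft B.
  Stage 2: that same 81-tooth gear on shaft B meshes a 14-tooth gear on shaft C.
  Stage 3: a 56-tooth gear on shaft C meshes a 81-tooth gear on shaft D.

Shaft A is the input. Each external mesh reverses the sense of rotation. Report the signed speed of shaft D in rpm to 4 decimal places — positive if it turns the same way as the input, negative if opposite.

Stage 1 [73T→81T]: ω = 3266.0000×73/81 = 2943.4321 rpm, dir flips to −; running = −2943.4321
Stage 2 [81T→14T]: ω = 2943.4321×81/14 = 17029.8571 rpm, dir flips to +; running = +17029.8571
Stage 3 [56T→81T]: ω = 17029.8571×56/81 = 11773.7284 rpm, dir flips to −; running = −11773.7284

-11773.7284 rpm (opposite to input, |ω| = 11773.7284 rpm)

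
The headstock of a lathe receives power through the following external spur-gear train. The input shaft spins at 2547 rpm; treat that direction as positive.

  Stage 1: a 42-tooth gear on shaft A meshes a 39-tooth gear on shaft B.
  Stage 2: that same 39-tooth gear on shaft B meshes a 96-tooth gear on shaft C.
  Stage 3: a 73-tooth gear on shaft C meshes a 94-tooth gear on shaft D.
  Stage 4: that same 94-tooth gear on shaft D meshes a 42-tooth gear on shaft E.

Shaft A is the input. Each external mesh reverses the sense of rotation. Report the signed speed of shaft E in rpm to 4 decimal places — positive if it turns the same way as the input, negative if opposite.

+1936.7813 rpm (same as input, |ω| = 1936.7813 rpm)

Stage 1 [42T→39T]: ω = 2547.0000×42/39 = 2742.9231 rpm, dir flips to −; running = −2742.9231
Stage 2 [39T→96T]: ω = 2742.9231×39/96 = 1114.3125 rpm, dir flips to +; running = +1114.3125
Stage 3 [73T→94T]: ω = 1114.3125×73/94 = 865.3703 rpm, dir flips to −; running = −865.3703
Stage 4 [94T→42T]: ω = 865.3703×94/42 = 1936.7813 rpm, dir flips to +; running = +1936.7813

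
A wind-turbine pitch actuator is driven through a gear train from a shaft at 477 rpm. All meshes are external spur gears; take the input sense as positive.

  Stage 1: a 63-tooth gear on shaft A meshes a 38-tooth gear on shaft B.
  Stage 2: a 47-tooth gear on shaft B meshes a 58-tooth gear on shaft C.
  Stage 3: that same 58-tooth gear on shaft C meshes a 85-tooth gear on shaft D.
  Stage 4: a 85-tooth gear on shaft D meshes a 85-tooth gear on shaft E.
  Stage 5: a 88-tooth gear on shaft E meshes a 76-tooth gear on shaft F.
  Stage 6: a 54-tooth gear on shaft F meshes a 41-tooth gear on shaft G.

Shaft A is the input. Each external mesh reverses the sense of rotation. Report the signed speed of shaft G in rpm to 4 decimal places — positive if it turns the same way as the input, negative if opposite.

+666.8578 rpm (same as input, |ω| = 666.8578 rpm)

Stage 1 [63T→38T]: ω = 477.0000×63/38 = 790.8158 rpm, dir flips to −; running = −790.8158
Stage 2 [47T→58T]: ω = 790.8158×47/58 = 640.8335 rpm, dir flips to +; running = +640.8335
Stage 3 [58T→85T]: ω = 640.8335×58/85 = 437.2746 rpm, dir flips to −; running = −437.2746
Stage 4 [85T→85T]: ω = 437.2746×85/85 = 437.2746 rpm, dir flips to +; running = +437.2746
Stage 5 [88T→76T]: ω = 437.2746×88/76 = 506.3180 rpm, dir flips to −; running = −506.3180
Stage 6 [54T→41T]: ω = 506.3180×54/41 = 666.8578 rpm, dir flips to +; running = +666.8578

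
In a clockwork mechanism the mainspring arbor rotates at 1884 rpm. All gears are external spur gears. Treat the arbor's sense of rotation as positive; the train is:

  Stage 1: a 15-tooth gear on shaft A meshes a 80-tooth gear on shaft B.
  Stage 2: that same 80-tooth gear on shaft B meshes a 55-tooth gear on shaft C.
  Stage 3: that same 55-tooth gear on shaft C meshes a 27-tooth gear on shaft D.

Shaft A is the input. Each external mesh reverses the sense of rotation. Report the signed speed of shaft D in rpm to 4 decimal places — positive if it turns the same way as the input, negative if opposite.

Stage 1 [15T→80T]: ω = 1884.0000×15/80 = 353.2500 rpm, dir flips to −; running = −353.2500
Stage 2 [80T→55T]: ω = 353.2500×80/55 = 513.8182 rpm, dir flips to +; running = +513.8182
Stage 3 [55T→27T]: ω = 513.8182×55/27 = 1046.6667 rpm, dir flips to −; running = −1046.6667

-1046.6667 rpm (opposite to input, |ω| = 1046.6667 rpm)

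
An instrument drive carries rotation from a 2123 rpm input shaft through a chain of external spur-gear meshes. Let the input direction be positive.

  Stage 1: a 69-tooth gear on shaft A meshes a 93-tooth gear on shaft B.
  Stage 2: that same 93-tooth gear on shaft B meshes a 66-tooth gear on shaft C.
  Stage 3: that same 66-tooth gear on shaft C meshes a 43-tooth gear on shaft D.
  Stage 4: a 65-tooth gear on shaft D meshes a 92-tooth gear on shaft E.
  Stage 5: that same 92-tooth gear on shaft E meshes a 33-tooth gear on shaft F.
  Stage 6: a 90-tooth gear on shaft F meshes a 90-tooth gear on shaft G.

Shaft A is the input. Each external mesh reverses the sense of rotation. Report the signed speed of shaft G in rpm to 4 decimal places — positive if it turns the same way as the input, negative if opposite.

Stage 1 [69T→93T]: ω = 2123.0000×69/93 = 1575.1290 rpm, dir flips to −; running = −1575.1290
Stage 2 [93T→66T]: ω = 1575.1290×93/66 = 2219.5000 rpm, dir flips to +; running = +2219.5000
Stage 3 [66T→43T]: ω = 2219.5000×66/43 = 3406.6744 rpm, dir flips to −; running = −3406.6744
Stage 4 [65T→92T]: ω = 3406.6744×65/92 = 2406.8895 rpm, dir flips to +; running = +2406.8895
Stage 5 [92T→33T]: ω = 2406.8895×92/33 = 6710.1163 rpm, dir flips to −; running = −6710.1163
Stage 6 [90T→90T]: ω = 6710.1163×90/90 = 6710.1163 rpm, dir flips to +; running = +6710.1163

+6710.1163 rpm (same as input, |ω| = 6710.1163 rpm)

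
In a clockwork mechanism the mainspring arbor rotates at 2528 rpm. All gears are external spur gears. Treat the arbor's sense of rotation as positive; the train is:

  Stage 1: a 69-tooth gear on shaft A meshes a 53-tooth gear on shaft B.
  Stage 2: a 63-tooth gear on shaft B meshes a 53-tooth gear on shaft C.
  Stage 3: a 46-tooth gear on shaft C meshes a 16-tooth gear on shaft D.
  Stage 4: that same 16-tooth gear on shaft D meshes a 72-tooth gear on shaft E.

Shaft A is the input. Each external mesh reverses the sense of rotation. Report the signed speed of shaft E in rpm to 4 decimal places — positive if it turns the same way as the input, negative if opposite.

Stage 1 [69T→53T]: ω = 2528.0000×69/53 = 3291.1698 rpm, dir flips to −; running = −3291.1698
Stage 2 [63T→53T]: ω = 3291.1698×63/53 = 3912.1452 rpm, dir flips to +; running = +3912.1452
Stage 3 [46T→16T]: ω = 3912.1452×46/16 = 11247.4176 rpm, dir flips to −; running = −11247.4176
Stage 4 [16T→72T]: ω = 11247.4176×16/72 = 2499.4261 rpm, dir flips to +; running = +2499.4261

+2499.4261 rpm (same as input, |ω| = 2499.4261 rpm)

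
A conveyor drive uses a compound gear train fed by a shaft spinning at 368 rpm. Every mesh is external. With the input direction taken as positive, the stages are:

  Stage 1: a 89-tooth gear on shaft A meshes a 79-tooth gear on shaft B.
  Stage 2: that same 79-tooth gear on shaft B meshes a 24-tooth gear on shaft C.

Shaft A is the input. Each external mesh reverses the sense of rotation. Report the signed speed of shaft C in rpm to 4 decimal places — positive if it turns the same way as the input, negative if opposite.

Stage 1 [89T→79T]: ω = 368.0000×89/79 = 414.5823 rpm, dir flips to −; running = −414.5823
Stage 2 [79T→24T]: ω = 414.5823×79/24 = 1364.6667 rpm, dir flips to +; running = +1364.6667

+1364.6667 rpm (same as input, |ω| = 1364.6667 rpm)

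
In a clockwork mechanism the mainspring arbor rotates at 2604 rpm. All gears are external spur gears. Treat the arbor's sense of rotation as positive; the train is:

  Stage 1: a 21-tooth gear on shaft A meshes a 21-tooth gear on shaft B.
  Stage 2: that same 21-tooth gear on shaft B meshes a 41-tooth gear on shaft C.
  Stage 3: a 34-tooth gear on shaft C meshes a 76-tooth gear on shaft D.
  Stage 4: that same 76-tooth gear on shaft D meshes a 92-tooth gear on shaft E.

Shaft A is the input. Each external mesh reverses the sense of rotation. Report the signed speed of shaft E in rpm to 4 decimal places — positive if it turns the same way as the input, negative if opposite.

+492.9099 rpm (same as input, |ω| = 492.9099 rpm)

Stage 1 [21T→21T]: ω = 2604.0000×21/21 = 2604.0000 rpm, dir flips to −; running = −2604.0000
Stage 2 [21T→41T]: ω = 2604.0000×21/41 = 1333.7561 rpm, dir flips to +; running = +1333.7561
Stage 3 [34T→76T]: ω = 1333.7561×34/76 = 596.6804 rpm, dir flips to −; running = −596.6804
Stage 4 [76T→92T]: ω = 596.6804×76/92 = 492.9099 rpm, dir flips to +; running = +492.9099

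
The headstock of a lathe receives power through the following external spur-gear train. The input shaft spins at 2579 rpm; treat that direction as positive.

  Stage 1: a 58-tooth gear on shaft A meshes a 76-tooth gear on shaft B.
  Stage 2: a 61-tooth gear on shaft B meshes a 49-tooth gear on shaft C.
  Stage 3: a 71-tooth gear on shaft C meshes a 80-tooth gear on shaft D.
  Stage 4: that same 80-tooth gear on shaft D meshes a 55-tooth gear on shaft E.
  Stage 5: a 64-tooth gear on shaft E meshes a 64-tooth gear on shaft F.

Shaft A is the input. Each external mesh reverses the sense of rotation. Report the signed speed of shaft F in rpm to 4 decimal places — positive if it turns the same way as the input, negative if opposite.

-3162.9706 rpm (opposite to input, |ω| = 3162.9706 rpm)

Stage 1 [58T→76T]: ω = 2579.0000×58/76 = 1968.1842 rpm, dir flips to −; running = −1968.1842
Stage 2 [61T→49T]: ω = 1968.1842×61/49 = 2450.1885 rpm, dir flips to +; running = +2450.1885
Stage 3 [71T→80T]: ω = 2450.1885×71/80 = 2174.5423 rpm, dir flips to −; running = −2174.5423
Stage 4 [80T→55T]: ω = 2174.5423×80/55 = 3162.9706 rpm, dir flips to +; running = +3162.9706
Stage 5 [64T→64T]: ω = 3162.9706×64/64 = 3162.9706 rpm, dir flips to −; running = −3162.9706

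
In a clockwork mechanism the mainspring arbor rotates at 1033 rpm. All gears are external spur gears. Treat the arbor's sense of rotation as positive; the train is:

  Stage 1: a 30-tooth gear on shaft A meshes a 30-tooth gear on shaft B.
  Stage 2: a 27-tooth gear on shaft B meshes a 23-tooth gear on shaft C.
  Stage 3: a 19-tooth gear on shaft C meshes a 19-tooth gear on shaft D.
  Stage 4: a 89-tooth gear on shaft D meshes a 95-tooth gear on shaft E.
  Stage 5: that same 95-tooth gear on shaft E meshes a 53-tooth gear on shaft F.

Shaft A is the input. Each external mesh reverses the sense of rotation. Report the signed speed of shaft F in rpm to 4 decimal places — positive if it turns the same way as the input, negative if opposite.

-2036.3404 rpm (opposite to input, |ω| = 2036.3404 rpm)

Stage 1 [30T→30T]: ω = 1033.0000×30/30 = 1033.0000 rpm, dir flips to −; running = −1033.0000
Stage 2 [27T→23T]: ω = 1033.0000×27/23 = 1212.6522 rpm, dir flips to +; running = +1212.6522
Stage 3 [19T→19T]: ω = 1212.6522×19/19 = 1212.6522 rpm, dir flips to −; running = −1212.6522
Stage 4 [89T→95T]: ω = 1212.6522×89/95 = 1136.0636 rpm, dir flips to +; running = +1136.0636
Stage 5 [95T→53T]: ω = 1136.0636×95/53 = 2036.3404 rpm, dir flips to −; running = −2036.3404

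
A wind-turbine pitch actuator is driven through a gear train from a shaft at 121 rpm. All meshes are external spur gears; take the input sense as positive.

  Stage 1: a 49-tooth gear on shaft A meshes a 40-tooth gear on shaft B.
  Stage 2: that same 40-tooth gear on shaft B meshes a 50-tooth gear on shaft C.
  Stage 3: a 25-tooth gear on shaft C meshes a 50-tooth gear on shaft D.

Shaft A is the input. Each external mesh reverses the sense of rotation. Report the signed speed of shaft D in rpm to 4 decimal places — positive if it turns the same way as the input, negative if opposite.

Stage 1 [49T→40T]: ω = 121.0000×49/40 = 148.2250 rpm, dir flips to −; running = −148.2250
Stage 2 [40T→50T]: ω = 148.2250×40/50 = 118.5800 rpm, dir flips to +; running = +118.5800
Stage 3 [25T→50T]: ω = 118.5800×25/50 = 59.2900 rpm, dir flips to −; running = −59.2900

-59.2900 rpm (opposite to input, |ω| = 59.2900 rpm)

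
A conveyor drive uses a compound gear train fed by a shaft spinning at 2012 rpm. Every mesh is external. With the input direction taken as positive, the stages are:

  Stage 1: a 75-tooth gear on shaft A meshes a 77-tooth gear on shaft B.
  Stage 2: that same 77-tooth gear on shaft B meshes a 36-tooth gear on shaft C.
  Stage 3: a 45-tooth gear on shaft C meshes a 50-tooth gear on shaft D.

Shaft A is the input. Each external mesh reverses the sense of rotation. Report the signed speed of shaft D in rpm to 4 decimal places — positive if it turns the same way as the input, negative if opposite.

-3772.5000 rpm (opposite to input, |ω| = 3772.5000 rpm)

Stage 1 [75T→77T]: ω = 2012.0000×75/77 = 1959.7403 rpm, dir flips to −; running = −1959.7403
Stage 2 [77T→36T]: ω = 1959.7403×77/36 = 4191.6667 rpm, dir flips to +; running = +4191.6667
Stage 3 [45T→50T]: ω = 4191.6667×45/50 = 3772.5000 rpm, dir flips to −; running = −3772.5000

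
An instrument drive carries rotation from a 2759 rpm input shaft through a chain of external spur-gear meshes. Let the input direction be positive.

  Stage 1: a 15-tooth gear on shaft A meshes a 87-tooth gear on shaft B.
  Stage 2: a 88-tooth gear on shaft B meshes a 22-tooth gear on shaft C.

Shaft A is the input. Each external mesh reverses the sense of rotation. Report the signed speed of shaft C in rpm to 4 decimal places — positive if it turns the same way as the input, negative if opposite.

Stage 1 [15T→87T]: ω = 2759.0000×15/87 = 475.6897 rpm, dir flips to −; running = −475.6897
Stage 2 [88T→22T]: ω = 475.6897×88/22 = 1902.7586 rpm, dir flips to +; running = +1902.7586

+1902.7586 rpm (same as input, |ω| = 1902.7586 rpm)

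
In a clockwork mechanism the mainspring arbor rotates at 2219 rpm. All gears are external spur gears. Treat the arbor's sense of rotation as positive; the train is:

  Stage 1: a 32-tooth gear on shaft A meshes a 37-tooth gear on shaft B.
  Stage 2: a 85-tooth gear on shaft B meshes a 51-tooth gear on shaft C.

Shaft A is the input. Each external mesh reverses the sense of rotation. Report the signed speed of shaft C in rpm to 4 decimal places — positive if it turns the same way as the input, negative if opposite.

+3198.5586 rpm (same as input, |ω| = 3198.5586 rpm)

Stage 1 [32T→37T]: ω = 2219.0000×32/37 = 1919.1351 rpm, dir flips to −; running = −1919.1351
Stage 2 [85T→51T]: ω = 1919.1351×85/51 = 3198.5586 rpm, dir flips to +; running = +3198.5586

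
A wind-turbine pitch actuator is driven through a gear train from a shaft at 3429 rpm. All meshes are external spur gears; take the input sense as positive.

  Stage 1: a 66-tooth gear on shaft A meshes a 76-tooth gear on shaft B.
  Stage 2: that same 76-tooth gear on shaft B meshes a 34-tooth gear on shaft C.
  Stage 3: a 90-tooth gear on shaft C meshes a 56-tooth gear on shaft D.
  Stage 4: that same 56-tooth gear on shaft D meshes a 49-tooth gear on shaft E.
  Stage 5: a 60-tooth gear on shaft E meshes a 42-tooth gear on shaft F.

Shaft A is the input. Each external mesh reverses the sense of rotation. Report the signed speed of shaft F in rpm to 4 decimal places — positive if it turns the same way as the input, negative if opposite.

-17465.4948 rpm (opposite to input, |ω| = 17465.4948 rpm)

Stage 1 [66T→76T]: ω = 3429.0000×66/76 = 2977.8158 rpm, dir flips to −; running = −2977.8158
Stage 2 [76T→34T]: ω = 2977.8158×76/34 = 6656.2941 rpm, dir flips to +; running = +6656.2941
Stage 3 [90T→56T]: ω = 6656.2941×90/56 = 10697.6155 rpm, dir flips to −; running = −10697.6155
Stage 4 [56T→49T]: ω = 10697.6155×56/49 = 12225.8463 rpm, dir flips to +; running = +12225.8463
Stage 5 [60T→42T]: ω = 12225.8463×60/42 = 17465.4948 rpm, dir flips to −; running = −17465.4948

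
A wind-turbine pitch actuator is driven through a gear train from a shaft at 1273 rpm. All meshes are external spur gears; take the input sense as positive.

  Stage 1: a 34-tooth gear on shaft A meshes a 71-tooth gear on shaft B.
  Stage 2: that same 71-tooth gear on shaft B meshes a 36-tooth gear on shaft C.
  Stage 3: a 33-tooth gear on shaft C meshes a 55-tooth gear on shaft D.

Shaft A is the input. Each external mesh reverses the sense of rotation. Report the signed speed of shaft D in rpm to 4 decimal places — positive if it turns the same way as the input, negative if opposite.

Stage 1 [34T→71T]: ω = 1273.0000×34/71 = 609.6056 rpm, dir flips to −; running = −609.6056
Stage 2 [71T→36T]: ω = 609.6056×71/36 = 1202.2778 rpm, dir flips to +; running = +1202.2778
Stage 3 [33T→55T]: ω = 1202.2778×33/55 = 721.3667 rpm, dir flips to −; running = −721.3667

-721.3667 rpm (opposite to input, |ω| = 721.3667 rpm)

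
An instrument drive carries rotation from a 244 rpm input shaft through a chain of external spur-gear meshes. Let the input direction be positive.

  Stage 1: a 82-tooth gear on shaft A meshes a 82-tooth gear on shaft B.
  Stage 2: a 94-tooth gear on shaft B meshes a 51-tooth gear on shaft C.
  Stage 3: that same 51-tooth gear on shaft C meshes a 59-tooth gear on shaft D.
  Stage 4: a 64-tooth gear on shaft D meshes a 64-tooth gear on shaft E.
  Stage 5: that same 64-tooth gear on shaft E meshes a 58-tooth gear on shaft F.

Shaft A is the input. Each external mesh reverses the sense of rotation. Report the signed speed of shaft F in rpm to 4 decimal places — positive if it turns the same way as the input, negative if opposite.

-428.9608 rpm (opposite to input, |ω| = 428.9608 rpm)

Stage 1 [82T→82T]: ω = 244.0000×82/82 = 244.0000 rpm, dir flips to −; running = −244.0000
Stage 2 [94T→51T]: ω = 244.0000×94/51 = 449.7255 rpm, dir flips to +; running = +449.7255
Stage 3 [51T→59T]: ω = 449.7255×51/59 = 388.7458 rpm, dir flips to −; running = −388.7458
Stage 4 [64T→64T]: ω = 388.7458×64/64 = 388.7458 rpm, dir flips to +; running = +388.7458
Stage 5 [64T→58T]: ω = 388.7458×64/58 = 428.9608 rpm, dir flips to −; running = −428.9608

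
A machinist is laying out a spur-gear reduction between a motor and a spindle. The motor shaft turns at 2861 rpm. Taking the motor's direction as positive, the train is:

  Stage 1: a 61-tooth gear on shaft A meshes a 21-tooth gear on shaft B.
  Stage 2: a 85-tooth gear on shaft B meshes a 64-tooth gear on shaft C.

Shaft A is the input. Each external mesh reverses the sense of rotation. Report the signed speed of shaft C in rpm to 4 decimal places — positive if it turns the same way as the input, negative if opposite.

Stage 1 [61T→21T]: ω = 2861.0000×61/21 = 8310.5238 rpm, dir flips to −; running = −8310.5238
Stage 2 [85T→64T]: ω = 8310.5238×85/64 = 11037.4144 rpm, dir flips to +; running = +11037.4144

+11037.4144 rpm (same as input, |ω| = 11037.4144 rpm)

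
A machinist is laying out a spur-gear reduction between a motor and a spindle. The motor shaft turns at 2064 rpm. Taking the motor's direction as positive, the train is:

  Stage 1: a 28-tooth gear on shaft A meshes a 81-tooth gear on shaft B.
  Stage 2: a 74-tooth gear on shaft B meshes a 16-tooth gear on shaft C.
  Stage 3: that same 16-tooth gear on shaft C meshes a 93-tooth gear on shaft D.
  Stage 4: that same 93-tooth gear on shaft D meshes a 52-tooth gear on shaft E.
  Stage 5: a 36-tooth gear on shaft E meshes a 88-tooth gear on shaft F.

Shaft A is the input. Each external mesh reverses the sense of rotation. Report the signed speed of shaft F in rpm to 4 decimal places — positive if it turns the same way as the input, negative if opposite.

-415.3660 rpm (opposite to input, |ω| = 415.3660 rpm)

Stage 1 [28T→81T]: ω = 2064.0000×28/81 = 713.4815 rpm, dir flips to −; running = −713.4815
Stage 2 [74T→16T]: ω = 713.4815×74/16 = 3299.8519 rpm, dir flips to +; running = +3299.8519
Stage 3 [16T→93T]: ω = 3299.8519×16/93 = 567.7164 rpm, dir flips to −; running = −567.7164
Stage 4 [93T→52T]: ω = 567.7164×93/52 = 1015.3390 rpm, dir flips to +; running = +1015.3390
Stage 5 [36T→88T]: ω = 1015.3390×36/88 = 415.3660 rpm, dir flips to −; running = −415.3660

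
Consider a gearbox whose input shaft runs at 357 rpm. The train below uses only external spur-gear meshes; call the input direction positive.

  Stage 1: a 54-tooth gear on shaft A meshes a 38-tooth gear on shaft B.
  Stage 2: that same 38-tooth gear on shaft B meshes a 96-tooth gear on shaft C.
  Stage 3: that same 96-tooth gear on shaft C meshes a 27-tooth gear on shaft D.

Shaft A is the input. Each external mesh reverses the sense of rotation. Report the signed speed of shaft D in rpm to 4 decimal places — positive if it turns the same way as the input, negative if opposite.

Stage 1 [54T→38T]: ω = 357.0000×54/38 = 507.3158 rpm, dir flips to −; running = −507.3158
Stage 2 [38T→96T]: ω = 507.3158×38/96 = 200.8125 rpm, dir flips to +; running = +200.8125
Stage 3 [96T→27T]: ω = 200.8125×96/27 = 714.0000 rpm, dir flips to −; running = −714.0000

-714.0000 rpm (opposite to input, |ω| = 714.0000 rpm)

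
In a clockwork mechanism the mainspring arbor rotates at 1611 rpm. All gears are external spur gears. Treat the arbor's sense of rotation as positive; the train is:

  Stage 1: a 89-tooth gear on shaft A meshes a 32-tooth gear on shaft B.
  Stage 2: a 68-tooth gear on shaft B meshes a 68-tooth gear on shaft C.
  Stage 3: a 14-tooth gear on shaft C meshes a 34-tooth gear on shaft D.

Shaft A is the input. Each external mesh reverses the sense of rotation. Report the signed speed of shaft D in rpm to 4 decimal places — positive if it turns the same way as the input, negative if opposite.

-1844.9504 rpm (opposite to input, |ω| = 1844.9504 rpm)

Stage 1 [89T→32T]: ω = 1611.0000×89/32 = 4480.5938 rpm, dir flips to −; running = −4480.5938
Stage 2 [68T→68T]: ω = 4480.5938×68/68 = 4480.5938 rpm, dir flips to +; running = +4480.5938
Stage 3 [14T→34T]: ω = 4480.5938×14/34 = 1844.9504 rpm, dir flips to −; running = −1844.9504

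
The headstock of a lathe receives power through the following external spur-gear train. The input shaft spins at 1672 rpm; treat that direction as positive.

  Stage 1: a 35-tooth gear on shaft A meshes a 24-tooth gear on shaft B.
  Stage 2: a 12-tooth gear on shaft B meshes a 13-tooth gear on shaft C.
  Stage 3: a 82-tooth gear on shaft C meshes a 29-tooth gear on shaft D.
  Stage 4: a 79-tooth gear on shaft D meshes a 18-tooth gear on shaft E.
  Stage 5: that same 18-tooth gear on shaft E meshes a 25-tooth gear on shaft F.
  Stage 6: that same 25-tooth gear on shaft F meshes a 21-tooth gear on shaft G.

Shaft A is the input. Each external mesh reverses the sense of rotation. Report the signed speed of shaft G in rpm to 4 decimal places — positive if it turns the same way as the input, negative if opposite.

Stage 1 [35T→24T]: ω = 1672.0000×35/24 = 2438.3333 rpm, dir flips to −; running = −2438.3333
Stage 2 [12T→13T]: ω = 2438.3333×12/13 = 2250.7692 rpm, dir flips to +; running = +2250.7692
Stage 3 [82T→29T]: ω = 2250.7692×82/29 = 6364.2440 rpm, dir flips to −; running = −6364.2440
Stage 4 [79T→18T]: ω = 6364.2440×79/18 = 27931.9599 rpm, dir flips to +; running = +27931.9599
Stage 5 [18T→25T]: ω = 27931.9599×18/25 = 20111.0111 rpm, dir flips to −; running = −20111.0111
Stage 6 [25T→21T]: ω = 20111.0111×25/21 = 23941.6799 rpm, dir flips to +; running = +23941.6799

+23941.6799 rpm (same as input, |ω| = 23941.6799 rpm)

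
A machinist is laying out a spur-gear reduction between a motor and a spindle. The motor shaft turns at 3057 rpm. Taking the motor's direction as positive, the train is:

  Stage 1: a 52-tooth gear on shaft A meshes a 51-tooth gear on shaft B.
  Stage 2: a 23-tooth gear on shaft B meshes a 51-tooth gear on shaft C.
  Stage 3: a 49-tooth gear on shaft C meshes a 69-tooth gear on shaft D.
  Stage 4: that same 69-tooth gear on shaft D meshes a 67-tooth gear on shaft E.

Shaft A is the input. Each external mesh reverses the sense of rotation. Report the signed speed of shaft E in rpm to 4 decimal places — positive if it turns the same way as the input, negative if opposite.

Stage 1 [52T→51T]: ω = 3057.0000×52/51 = 3116.9412 rpm, dir flips to −; running = −3116.9412
Stage 2 [23T→51T]: ω = 3116.9412×23/51 = 1405.6794 rpm, dir flips to +; running = +1405.6794
Stage 3 [49T→69T]: ω = 1405.6794×49/69 = 998.2361 rpm, dir flips to −; running = −998.2361
Stage 4 [69T→67T]: ω = 998.2361×69/67 = 1028.0342 rpm, dir flips to +; running = +1028.0342

+1028.0342 rpm (same as input, |ω| = 1028.0342 rpm)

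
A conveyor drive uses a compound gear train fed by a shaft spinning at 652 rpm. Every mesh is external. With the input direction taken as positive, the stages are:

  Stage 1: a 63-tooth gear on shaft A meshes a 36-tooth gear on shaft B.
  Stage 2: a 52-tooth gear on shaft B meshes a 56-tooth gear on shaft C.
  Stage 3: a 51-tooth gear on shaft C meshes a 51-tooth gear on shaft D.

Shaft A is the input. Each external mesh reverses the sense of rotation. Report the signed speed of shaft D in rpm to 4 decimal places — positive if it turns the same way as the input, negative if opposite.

Stage 1 [63T→36T]: ω = 652.0000×63/36 = 1141.0000 rpm, dir flips to −; running = −1141.0000
Stage 2 [52T→56T]: ω = 1141.0000×52/56 = 1059.5000 rpm, dir flips to +; running = +1059.5000
Stage 3 [51T→51T]: ω = 1059.5000×51/51 = 1059.5000 rpm, dir flips to −; running = −1059.5000

-1059.5000 rpm (opposite to input, |ω| = 1059.5000 rpm)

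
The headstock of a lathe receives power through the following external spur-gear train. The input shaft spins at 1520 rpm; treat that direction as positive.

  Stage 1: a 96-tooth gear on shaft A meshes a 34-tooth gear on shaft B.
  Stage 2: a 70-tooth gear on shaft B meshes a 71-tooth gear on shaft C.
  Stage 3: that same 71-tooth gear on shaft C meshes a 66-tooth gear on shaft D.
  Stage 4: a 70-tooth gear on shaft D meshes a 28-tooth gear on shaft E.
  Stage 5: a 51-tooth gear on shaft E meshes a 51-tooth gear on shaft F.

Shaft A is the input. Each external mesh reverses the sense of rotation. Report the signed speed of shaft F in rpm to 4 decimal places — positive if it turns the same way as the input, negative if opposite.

-11379.6791 rpm (opposite to input, |ω| = 11379.6791 rpm)

Stage 1 [96T→34T]: ω = 1520.0000×96/34 = 4291.7647 rpm, dir flips to −; running = −4291.7647
Stage 2 [70T→71T]: ω = 4291.7647×70/71 = 4231.3173 rpm, dir flips to +; running = +4231.3173
Stage 3 [71T→66T]: ω = 4231.3173×71/66 = 4551.8717 rpm, dir flips to −; running = −4551.8717
Stage 4 [70T→28T]: ω = 4551.8717×70/28 = 11379.6791 rpm, dir flips to +; running = +11379.6791
Stage 5 [51T→51T]: ω = 11379.6791×51/51 = 11379.6791 rpm, dir flips to −; running = −11379.6791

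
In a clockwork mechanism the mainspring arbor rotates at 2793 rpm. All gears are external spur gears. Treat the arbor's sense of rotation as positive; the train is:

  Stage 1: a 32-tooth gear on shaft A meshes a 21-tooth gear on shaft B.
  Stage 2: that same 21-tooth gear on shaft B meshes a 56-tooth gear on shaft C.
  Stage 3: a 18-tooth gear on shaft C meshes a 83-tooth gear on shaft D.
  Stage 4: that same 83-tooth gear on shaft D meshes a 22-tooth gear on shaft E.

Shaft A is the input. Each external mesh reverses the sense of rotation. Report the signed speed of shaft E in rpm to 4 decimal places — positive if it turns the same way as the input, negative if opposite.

+1305.8182 rpm (same as input, |ω| = 1305.8182 rpm)

Stage 1 [32T→21T]: ω = 2793.0000×32/21 = 4256.0000 rpm, dir flips to −; running = −4256.0000
Stage 2 [21T→56T]: ω = 4256.0000×21/56 = 1596.0000 rpm, dir flips to +; running = +1596.0000
Stage 3 [18T→83T]: ω = 1596.0000×18/83 = 346.1205 rpm, dir flips to −; running = −346.1205
Stage 4 [83T→22T]: ω = 346.1205×83/22 = 1305.8182 rpm, dir flips to +; running = +1305.8182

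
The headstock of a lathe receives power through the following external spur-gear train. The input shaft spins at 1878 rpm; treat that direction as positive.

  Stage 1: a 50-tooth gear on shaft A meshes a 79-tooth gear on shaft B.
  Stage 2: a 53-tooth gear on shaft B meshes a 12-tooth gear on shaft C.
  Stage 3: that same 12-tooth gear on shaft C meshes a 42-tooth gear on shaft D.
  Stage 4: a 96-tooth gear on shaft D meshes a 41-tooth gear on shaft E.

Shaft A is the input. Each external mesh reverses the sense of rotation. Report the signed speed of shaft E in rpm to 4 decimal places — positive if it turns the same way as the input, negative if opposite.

Stage 1 [50T→79T]: ω = 1878.0000×50/79 = 1188.6076 rpm, dir flips to −; running = −1188.6076
Stage 2 [53T→12T]: ω = 1188.6076×53/12 = 5249.6835 rpm, dir flips to +; running = +5249.6835
Stage 3 [12T→42T]: ω = 5249.6835×12/42 = 1499.9096 rpm, dir flips to −; running = −1499.9096
Stage 4 [96T→41T]: ω = 1499.9096×96/41 = 3511.9834 rpm, dir flips to +; running = +3511.9834

+3511.9834 rpm (same as input, |ω| = 3511.9834 rpm)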